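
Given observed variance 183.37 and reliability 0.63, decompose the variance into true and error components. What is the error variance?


var_true = rxx * var_obs = 0.63 * 183.37 = 115.5231
var_error = var_obs - var_true
var_error = 183.37 - 115.5231
var_error = 67.8469

67.8469


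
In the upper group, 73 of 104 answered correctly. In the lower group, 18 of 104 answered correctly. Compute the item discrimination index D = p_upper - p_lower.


p_upper = 73/104 = 0.7019
p_lower = 18/104 = 0.1731
D = 0.7019 - 0.1731 = 0.5288

0.5288


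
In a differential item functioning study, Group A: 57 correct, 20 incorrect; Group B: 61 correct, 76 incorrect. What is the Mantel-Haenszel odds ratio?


Odds_A = 57/20 = 2.85
Odds_B = 61/76 = 0.8026
OR = Odds_A / Odds_B = 2.85 / 0.8026
Exactly, OR = (57 * 76) / (20 * 61) = 4332 / 1220
OR = 3.5508

3.5508


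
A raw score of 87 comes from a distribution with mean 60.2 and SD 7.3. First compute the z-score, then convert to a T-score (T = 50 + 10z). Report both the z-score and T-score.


z = (X - mean) / SD = (87 - 60.2) / 7.3
z = 26.8 / 7.3
z = 3.6712
T-score = T = 50 + 10z
Carry z at full precision (z = 26.8 / 7.3) into the conversion:
T-score = 50 + 10 * (26.8 / 7.3) = 50 + 268 / 7.3
T-score = 50 + 36.7123
T-score = 86.7123

86.7123


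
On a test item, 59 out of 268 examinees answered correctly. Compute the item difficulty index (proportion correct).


Item difficulty p = number correct / total examinees
p = 59 / 268
p = 0.2201

0.2201


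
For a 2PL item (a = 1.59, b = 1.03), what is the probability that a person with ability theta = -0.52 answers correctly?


a*(theta - b) = 1.59 * (-0.52 - 1.03) = -2.4645
exp(--2.4645) = 11.7576
P = 1 / (1 + 11.7576)
P = 0.0784

0.0784


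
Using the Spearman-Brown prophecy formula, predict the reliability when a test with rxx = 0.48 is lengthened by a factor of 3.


r_new = (n * rxx) / (1 + (n-1) * rxx)
r_new = (3 * 0.48) / (1 + 2 * 0.48)
r_new = 1.44 / 1.96
r_new = 0.7347

0.7347


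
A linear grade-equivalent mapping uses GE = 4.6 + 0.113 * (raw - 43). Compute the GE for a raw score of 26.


raw - median = 26 - 43 = -17
slope * diff = 0.113 * -17 = -1.921
GE = 4.6 + -1.921
GE = 2.679

2.679


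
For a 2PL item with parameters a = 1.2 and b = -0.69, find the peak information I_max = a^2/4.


For 2PL, max info at theta = b = -0.69
I_max = a^2 / 4 = 1.2^2 / 4
= 1.44 / 4
I_max = 0.36

0.36


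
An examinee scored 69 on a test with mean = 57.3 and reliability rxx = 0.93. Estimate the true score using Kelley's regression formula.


T_est = rxx * X + (1 - rxx) * mean
T_est = 0.93 * 69 + 0.07 * 57.3
T_est = 64.17 + 4.011
T_est = 68.181

68.181


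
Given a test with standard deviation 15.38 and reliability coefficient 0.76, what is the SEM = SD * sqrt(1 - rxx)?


SEM = SD * sqrt(1 - rxx)
SEM = 15.38 * sqrt(1 - 0.76)
SEM = 15.38 * sqrt(0.24) = 15.38 * 0.489898
SEM = 7.5346

7.5346


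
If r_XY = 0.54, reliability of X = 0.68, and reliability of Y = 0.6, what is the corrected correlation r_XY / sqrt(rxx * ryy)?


r_corrected = rxy / sqrt(rxx * ryy)
= 0.54 / sqrt(0.68 * 0.6)
= 0.54 / sqrt(0.408)
= 0.54 / 0.638749
r_corrected = 0.8454

0.8454


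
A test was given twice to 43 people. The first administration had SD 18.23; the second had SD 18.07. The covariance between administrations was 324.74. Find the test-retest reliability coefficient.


r = cov(X,Y) / (SD_X * SD_Y)
r = 324.74 / (18.23 * 18.07)
r = 324.74 / 329.4161
r = 0.9858

0.9858


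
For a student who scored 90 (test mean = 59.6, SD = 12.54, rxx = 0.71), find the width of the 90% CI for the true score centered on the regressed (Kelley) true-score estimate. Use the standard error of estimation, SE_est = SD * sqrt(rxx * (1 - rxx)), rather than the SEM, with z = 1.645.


True score estimate = 0.71*90 + 0.29*59.6 = 81.184
SE_est = SD * sqrt(rxx * (1 - rxx)) = 12.54 * sqrt(0.71 * 0.29) = 12.54 * sqrt(0.2059) = 5.690176
CI = T_est +/- z * SE_est, so width = 2 * z * SE_est = 2 * 1.645 * 5.690176
Width = 18.7207

18.7207


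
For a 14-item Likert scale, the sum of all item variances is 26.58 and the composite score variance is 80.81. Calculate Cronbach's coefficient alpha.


alpha = (k/(k-1)) * (1 - sum(si^2)/s_total^2)
= (14/13) * (1 - 26.58/80.81)
alpha = 0.7227

0.7227


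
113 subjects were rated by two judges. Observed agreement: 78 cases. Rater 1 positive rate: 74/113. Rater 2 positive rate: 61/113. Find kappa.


P_o = 78/113 = 0.690265
P_e = (74*61 + 39*52) / 12769 = 0.512335
kappa = (P_o - P_e) / (1 - P_e)
kappa = (0.690265 - 0.512335) / (1 - 0.512335)
kappa = 0.3649

0.3649


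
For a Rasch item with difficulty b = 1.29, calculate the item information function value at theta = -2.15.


P = 1/(1+exp(-(-2.15-1.29))) = 0.0311
I = P*(1-P) = 0.0311 * 0.9689
I = 0.0301

0.0301


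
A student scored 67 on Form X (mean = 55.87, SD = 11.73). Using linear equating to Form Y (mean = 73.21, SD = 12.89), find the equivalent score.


slope = SD_Y / SD_X = 12.89 / 11.73 ~ 1.0989
intercept = mean_Y - slope * mean_X = 73.21 - (12.89 / 11.73) * 55.87 ~ 11.8149
Y = slope * X + intercept. To avoid rounding drift from the rounded slope/intercept, evaluate the equivalent form Y = mean_Y + SD_Y * (X - mean_X) / SD_X at full precision:
Y = 73.21 + 12.89 * (67 - 55.87) / 11.73
Y = 73.21 + 12.89 * 11.13 / 11.73
Y = 73.21 + 143.4657 / 11.73
Y = 73.21 + 12.2307
Y = 85.4407

85.4407


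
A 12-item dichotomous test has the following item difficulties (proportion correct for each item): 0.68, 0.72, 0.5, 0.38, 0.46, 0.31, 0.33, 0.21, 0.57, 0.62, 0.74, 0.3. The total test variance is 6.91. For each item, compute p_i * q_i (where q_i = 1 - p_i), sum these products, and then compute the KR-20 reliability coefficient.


For each item, compute p_i * q_i:
  Item 1: 0.68 * 0.32 = 0.2176
  Item 2: 0.72 * 0.28 = 0.2016
  Item 3: 0.5 * 0.5 = 0.25
  Item 4: 0.38 * 0.62 = 0.2356
  Item 5: 0.46 * 0.54 = 0.2484
  Item 6: 0.31 * 0.69 = 0.2139
  Item 7: 0.33 * 0.67 = 0.2211
  Item 8: 0.21 * 0.79 = 0.1659
  Item 9: 0.57 * 0.43 = 0.2451
  Item 10: 0.62 * 0.38 = 0.2356
  Item 11: 0.74 * 0.26 = 0.1924
  Item 12: 0.3 * 0.7 = 0.21
Sum(p_i * q_i) = 0.2176 + 0.2016 + 0.25 + 0.2356 + 0.2484 + 0.2139 + 0.2211 + 0.1659 + 0.2451 + 0.2356 + 0.1924 + 0.21 = 2.6372
KR-20 = (k/(k-1)) * (1 - Sum(p_i*q_i) / Var_total)
= (12/11) * (1 - 2.6372/6.91)
= 1.0909 * 0.6184
KR-20 = 0.6746

0.6746


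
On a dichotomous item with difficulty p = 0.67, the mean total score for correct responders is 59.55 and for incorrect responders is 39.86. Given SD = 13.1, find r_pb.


q = 1 - p = 0.33
rpb = ((M1 - M0) / SD) * sqrt(p * q)
rpb = ((59.55 - 39.86) / 13.1) * sqrt(0.67 * 0.33)
rpb = 0.7068

0.7068


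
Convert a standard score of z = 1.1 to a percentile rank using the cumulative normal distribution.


CDF(z) = 0.5 * (1 + erf(z/sqrt(2)))
erf(0.7778) = 0.7287
CDF = 0.8643
Percentile rank = 0.8643 * 100 = 86.43

86.43


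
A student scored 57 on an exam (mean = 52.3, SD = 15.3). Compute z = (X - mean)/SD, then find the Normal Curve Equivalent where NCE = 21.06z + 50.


z = (X - mean) / SD = (57 - 52.3) / 15.3
z = 4.7 / 15.3
z = 0.3072
NCE = NCE = 21.06z + 50
Carry z at full precision (z = 4.7 / 15.3) into the conversion:
NCE = 21.06 * (4.7 / 15.3) + 50 = 98.982 / 15.3 + 50
NCE = 6.4694 + 50
NCE = 56.4694

56.4694


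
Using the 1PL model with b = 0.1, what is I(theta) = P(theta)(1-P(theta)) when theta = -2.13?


P = 1/(1+exp(-(-2.13-0.1))) = 0.0971
I = P*(1-P) = 0.0971 * 0.9029
I = 0.0877

0.0877


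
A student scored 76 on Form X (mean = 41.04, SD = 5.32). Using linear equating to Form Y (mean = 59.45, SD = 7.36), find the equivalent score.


slope = SD_Y / SD_X = 7.36 / 5.32 ~ 1.3835
intercept = mean_Y - slope * mean_X = 59.45 - (7.36 / 5.32) * 41.04 ~ 2.6729
Y = slope * X + intercept. To avoid rounding drift from the rounded slope/intercept, evaluate the equivalent form Y = mean_Y + SD_Y * (X - mean_X) / SD_X at full precision:
Y = 59.45 + 7.36 * (76 - 41.04) / 5.32
Y = 59.45 + 7.36 * 34.96 / 5.32
Y = 59.45 + 257.3056 / 5.32
Y = 59.45 + 48.3657
Y = 107.8157

107.8157


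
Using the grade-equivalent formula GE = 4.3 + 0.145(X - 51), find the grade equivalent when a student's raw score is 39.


raw - median = 39 - 51 = -12
slope * diff = 0.145 * -12 = -1.74
GE = 4.3 + -1.74
GE = 2.56

2.56


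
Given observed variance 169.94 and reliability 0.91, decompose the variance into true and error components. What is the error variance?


var_true = rxx * var_obs = 0.91 * 169.94 = 154.6454
var_error = var_obs - var_true
var_error = 169.94 - 154.6454
var_error = 15.2946

15.2946


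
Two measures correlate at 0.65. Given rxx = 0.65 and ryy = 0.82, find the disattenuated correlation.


r_corrected = rxy / sqrt(rxx * ryy)
= 0.65 / sqrt(0.65 * 0.82)
= 0.65 / sqrt(0.533)
= 0.65 / 0.730068
r_corrected = 0.8903

0.8903


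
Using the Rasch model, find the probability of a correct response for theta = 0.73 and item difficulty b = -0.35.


theta - b = 0.73 - -0.35 = 1.08
exp(-(theta - b)) = exp(-1.08) = 0.3396
P = 1 / (1 + 0.3396)
P = 0.7465

0.7465


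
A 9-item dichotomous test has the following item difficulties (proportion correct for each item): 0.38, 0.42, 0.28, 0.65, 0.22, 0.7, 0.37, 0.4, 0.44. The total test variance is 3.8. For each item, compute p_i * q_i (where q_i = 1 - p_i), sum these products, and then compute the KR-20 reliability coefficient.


For each item, compute p_i * q_i:
  Item 1: 0.38 * 0.62 = 0.2356
  Item 2: 0.42 * 0.58 = 0.2436
  Item 3: 0.28 * 0.72 = 0.2016
  Item 4: 0.65 * 0.35 = 0.2275
  Item 5: 0.22 * 0.78 = 0.1716
  Item 6: 0.7 * 0.3 = 0.21
  Item 7: 0.37 * 0.63 = 0.2331
  Item 8: 0.4 * 0.6 = 0.24
  Item 9: 0.44 * 0.56 = 0.2464
Sum(p_i * q_i) = 0.2356 + 0.2436 + 0.2016 + 0.2275 + 0.1716 + 0.21 + 0.2331 + 0.24 + 0.2464 = 2.0094
KR-20 = (k/(k-1)) * (1 - Sum(p_i*q_i) / Var_total)
= (9/8) * (1 - 2.0094/3.8)
= 1.125 * 0.4712
KR-20 = 0.5301

0.5301


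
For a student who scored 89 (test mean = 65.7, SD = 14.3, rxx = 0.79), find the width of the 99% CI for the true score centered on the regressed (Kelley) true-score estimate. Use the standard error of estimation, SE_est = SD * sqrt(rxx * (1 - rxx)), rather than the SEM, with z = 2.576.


True score estimate = 0.79*89 + 0.21*65.7 = 84.107
SE_est = SD * sqrt(rxx * (1 - rxx)) = 14.3 * sqrt(0.79 * 0.21) = 14.3 * sqrt(0.1659) = 5.824508
CI = T_est +/- z * SE_est, so width = 2 * z * SE_est = 2 * 2.576 * 5.824508
Width = 30.0079

30.0079


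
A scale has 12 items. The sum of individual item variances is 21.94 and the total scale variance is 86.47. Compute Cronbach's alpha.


alpha = (k/(k-1)) * (1 - sum(si^2)/s_total^2)
= (12/11) * (1 - 21.94/86.47)
alpha = 0.8141

0.8141


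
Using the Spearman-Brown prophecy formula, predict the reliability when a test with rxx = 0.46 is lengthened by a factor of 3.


r_new = (n * rxx) / (1 + (n-1) * rxx)
r_new = (3 * 0.46) / (1 + 2 * 0.46)
r_new = 1.38 / 1.92
r_new = 0.7188

0.7188


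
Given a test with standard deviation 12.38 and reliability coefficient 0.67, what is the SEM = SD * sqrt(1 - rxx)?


SEM = SD * sqrt(1 - rxx)
SEM = 12.38 * sqrt(1 - 0.67)
SEM = 12.38 * sqrt(0.33) = 12.38 * 0.574456
SEM = 7.1118

7.1118


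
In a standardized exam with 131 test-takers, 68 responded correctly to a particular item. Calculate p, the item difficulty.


Item difficulty p = number correct / total examinees
p = 68 / 131
p = 0.5191

0.5191


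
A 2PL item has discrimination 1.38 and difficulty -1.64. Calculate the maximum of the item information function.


For 2PL, max info at theta = b = -1.64
I_max = a^2 / 4 = 1.38^2 / 4
= 1.9044 / 4
I_max = 0.4761

0.4761


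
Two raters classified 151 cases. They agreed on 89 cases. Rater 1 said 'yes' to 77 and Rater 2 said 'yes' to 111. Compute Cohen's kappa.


P_o = 89/151 = 0.589404
P_e = (77*111 + 74*40) / 22801 = 0.504671
kappa = (P_o - P_e) / (1 - P_e)
kappa = (0.589404 - 0.504671) / (1 - 0.504671)
kappa = 0.1711

0.1711


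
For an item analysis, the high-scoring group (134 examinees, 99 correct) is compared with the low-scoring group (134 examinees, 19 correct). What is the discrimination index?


p_upper = 99/134 = 0.7388
p_lower = 19/134 = 0.1418
D = 0.7388 - 0.1418 = 0.597

0.597


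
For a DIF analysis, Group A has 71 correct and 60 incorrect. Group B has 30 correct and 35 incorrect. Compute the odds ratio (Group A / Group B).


Odds_A = 71/60 = 1.1833
Odds_B = 30/35 = 0.8571
OR = Odds_A / Odds_B = 1.1833 / 0.8571
Exactly, OR = (71 * 35) / (60 * 30) = 2485 / 1800
OR = 1.3806

1.3806


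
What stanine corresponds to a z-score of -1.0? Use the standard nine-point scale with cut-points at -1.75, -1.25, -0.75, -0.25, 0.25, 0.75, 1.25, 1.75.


Stanine boundaries: [-1.75, -1.25, -0.75, -0.25, 0.25, 0.75, 1.25, 1.75]
z = -1.0
Check each boundary:
  z >= -1.75 -> could be stanine 2
  z >= -1.25 -> could be stanine 3
  z < -0.75
  z < -0.25
  z < 0.25
  z < 0.75
  z < 1.25
  z < 1.75
Highest qualifying boundary gives stanine = 3

3


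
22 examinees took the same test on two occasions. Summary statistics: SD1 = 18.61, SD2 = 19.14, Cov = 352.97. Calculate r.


r = cov(X,Y) / (SD_X * SD_Y)
r = 352.97 / (18.61 * 19.14)
r = 352.97 / 356.1954
r = 0.9909

0.9909


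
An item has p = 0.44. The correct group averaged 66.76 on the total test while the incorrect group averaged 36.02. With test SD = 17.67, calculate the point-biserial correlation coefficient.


q = 1 - p = 0.56
rpb = ((M1 - M0) / SD) * sqrt(p * q)
rpb = ((66.76 - 36.02) / 17.67) * sqrt(0.44 * 0.56)
rpb = 0.8636

0.8636


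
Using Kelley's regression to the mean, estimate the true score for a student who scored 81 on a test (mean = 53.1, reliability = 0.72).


T_est = rxx * X + (1 - rxx) * mean
T_est = 0.72 * 81 + 0.28 * 53.1
T_est = 58.32 + 14.868
T_est = 73.188

73.188


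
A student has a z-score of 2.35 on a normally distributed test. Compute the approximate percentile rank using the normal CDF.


CDF(z) = 0.5 * (1 + erf(z/sqrt(2)))
erf(1.6617) = 0.9812
CDF = 0.9906
Percentile rank = 0.9906 * 100 = 99.06

99.06


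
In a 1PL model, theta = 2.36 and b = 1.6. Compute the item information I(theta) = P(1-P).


P = 1/(1+exp(-(2.36-1.6))) = 0.6814
I = P*(1-P) = 0.6814 * 0.3186
I = 0.2171

0.2171


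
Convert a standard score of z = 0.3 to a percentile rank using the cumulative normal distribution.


CDF(z) = 0.5 * (1 + erf(z/sqrt(2)))
erf(0.2121) = 0.2358
CDF = 0.6179
Percentile rank = 0.6179 * 100 = 61.79

61.79


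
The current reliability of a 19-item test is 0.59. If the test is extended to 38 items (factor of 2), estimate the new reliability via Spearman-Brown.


r_new = (n * rxx) / (1 + (n-1) * rxx)
r_new = (2 * 0.59) / (1 + 1 * 0.59)
r_new = 1.18 / 1.59
r_new = 0.7421

0.7421


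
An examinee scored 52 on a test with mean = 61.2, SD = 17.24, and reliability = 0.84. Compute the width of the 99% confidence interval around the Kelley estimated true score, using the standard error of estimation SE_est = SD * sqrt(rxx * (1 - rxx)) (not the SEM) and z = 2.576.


True score estimate = 0.84*52 + 0.16*61.2 = 53.472
SE_est = SD * sqrt(rxx * (1 - rxx)) = 17.24 * sqrt(0.84 * 0.16) = 17.24 * sqrt(0.1344) = 6.320288
CI = T_est +/- z * SE_est, so width = 2 * z * SE_est = 2 * 2.576 * 6.320288
Width = 32.5621

32.5621


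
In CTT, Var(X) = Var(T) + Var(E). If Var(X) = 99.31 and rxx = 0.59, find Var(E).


var_true = rxx * var_obs = 0.59 * 99.31 = 58.5929
var_error = var_obs - var_true
var_error = 99.31 - 58.5929
var_error = 40.7171

40.7171


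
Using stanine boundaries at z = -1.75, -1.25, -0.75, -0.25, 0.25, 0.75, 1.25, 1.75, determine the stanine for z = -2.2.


Stanine boundaries: [-1.75, -1.25, -0.75, -0.25, 0.25, 0.75, 1.25, 1.75]
z = -2.2
Check each boundary:
  z < -1.75
  z < -1.25
  z < -0.75
  z < -0.25
  z < 0.25
  z < 0.75
  z < 1.25
  z < 1.75
Highest qualifying boundary gives stanine = 1

1


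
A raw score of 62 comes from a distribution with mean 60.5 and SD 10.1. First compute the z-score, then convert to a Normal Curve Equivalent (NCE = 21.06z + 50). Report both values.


z = (X - mean) / SD = (62 - 60.5) / 10.1
z = 1.5 / 10.1
z = 0.1485
NCE = NCE = 21.06z + 50
Carry z at full precision (z = 1.5 / 10.1) into the conversion:
NCE = 21.06 * (1.5 / 10.1) + 50 = 31.59 / 10.1 + 50
NCE = 3.1277 + 50
NCE = 53.1277

53.1277


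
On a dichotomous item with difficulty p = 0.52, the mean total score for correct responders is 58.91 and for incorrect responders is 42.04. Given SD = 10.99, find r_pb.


q = 1 - p = 0.48
rpb = ((M1 - M0) / SD) * sqrt(p * q)
rpb = ((58.91 - 42.04) / 10.99) * sqrt(0.52 * 0.48)
rpb = 0.7669

0.7669


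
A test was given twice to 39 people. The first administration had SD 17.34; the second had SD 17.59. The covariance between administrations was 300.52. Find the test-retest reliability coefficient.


r = cov(X,Y) / (SD_X * SD_Y)
r = 300.52 / (17.34 * 17.59)
r = 300.52 / 305.0106
r = 0.9853

0.9853


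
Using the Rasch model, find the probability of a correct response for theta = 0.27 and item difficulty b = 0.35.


theta - b = 0.27 - 0.35 = -0.08
exp(-(theta - b)) = exp(0.08) = 1.0833
P = 1 / (1 + 1.0833)
P = 0.48

0.48


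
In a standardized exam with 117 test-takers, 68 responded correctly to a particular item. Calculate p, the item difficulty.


Item difficulty p = number correct / total examinees
p = 68 / 117
p = 0.5812

0.5812


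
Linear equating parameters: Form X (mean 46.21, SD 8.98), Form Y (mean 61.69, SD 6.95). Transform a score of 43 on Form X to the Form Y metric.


slope = SD_Y / SD_X = 6.95 / 8.98 ~ 0.7739
intercept = mean_Y - slope * mean_X = 61.69 - (6.95 / 8.98) * 46.21 ~ 25.9261
Y = slope * X + intercept. To avoid rounding drift from the rounded slope/intercept, evaluate the equivalent form Y = mean_Y + SD_Y * (X - mean_X) / SD_X at full precision:
Y = 61.69 + 6.95 * (43 - 46.21) / 8.98
Y = 61.69 - 6.95 * 3.21 / 8.98
Y = 61.69 - 22.3095 / 8.98
Y = 61.69 - 2.4844
Y = 59.2056

59.2056


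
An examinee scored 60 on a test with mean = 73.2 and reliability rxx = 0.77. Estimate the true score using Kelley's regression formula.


T_est = rxx * X + (1 - rxx) * mean
T_est = 0.77 * 60 + 0.23 * 73.2
T_est = 46.2 + 16.836
T_est = 63.036

63.036


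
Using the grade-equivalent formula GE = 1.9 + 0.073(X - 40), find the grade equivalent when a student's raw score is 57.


raw - median = 57 - 40 = 17
slope * diff = 0.073 * 17 = 1.241
GE = 1.9 + 1.241
GE = 3.141

3.141


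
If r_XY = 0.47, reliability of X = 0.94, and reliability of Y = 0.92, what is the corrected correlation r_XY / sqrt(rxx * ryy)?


r_corrected = rxy / sqrt(rxx * ryy)
= 0.47 / sqrt(0.94 * 0.92)
= 0.47 / sqrt(0.8648)
= 0.47 / 0.929946
r_corrected = 0.5054

0.5054


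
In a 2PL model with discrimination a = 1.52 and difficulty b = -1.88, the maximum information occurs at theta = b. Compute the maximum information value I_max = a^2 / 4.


For 2PL, max info at theta = b = -1.88
I_max = a^2 / 4 = 1.52^2 / 4
= 2.3104 / 4
I_max = 0.5776

0.5776


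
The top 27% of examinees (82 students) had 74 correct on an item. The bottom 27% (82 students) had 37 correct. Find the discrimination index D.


p_upper = 74/82 = 0.9024
p_lower = 37/82 = 0.4512
D = 0.9024 - 0.4512 = 0.4512

0.4512


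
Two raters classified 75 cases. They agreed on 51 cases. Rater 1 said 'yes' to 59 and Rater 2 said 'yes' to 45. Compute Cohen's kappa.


P_o = 51/75 = 0.68
P_e = (59*45 + 16*30) / 5625 = 0.557333
kappa = (P_o - P_e) / (1 - P_e)
kappa = (0.68 - 0.557333) / (1 - 0.557333)
kappa = 0.2771

0.2771


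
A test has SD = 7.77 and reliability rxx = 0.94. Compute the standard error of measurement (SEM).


SEM = SD * sqrt(1 - rxx)
SEM = 7.77 * sqrt(1 - 0.94)
SEM = 7.77 * sqrt(0.06) = 7.77 * 0.244949
SEM = 1.9033

1.9033


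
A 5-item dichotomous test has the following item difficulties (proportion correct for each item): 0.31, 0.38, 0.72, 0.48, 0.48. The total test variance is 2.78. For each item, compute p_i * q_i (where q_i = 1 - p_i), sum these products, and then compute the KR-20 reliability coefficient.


For each item, compute p_i * q_i:
  Item 1: 0.31 * 0.69 = 0.2139
  Item 2: 0.38 * 0.62 = 0.2356
  Item 3: 0.72 * 0.28 = 0.2016
  Item 4: 0.48 * 0.52 = 0.2496
  Item 5: 0.48 * 0.52 = 0.2496
Sum(p_i * q_i) = 0.2139 + 0.2356 + 0.2016 + 0.2496 + 0.2496 = 1.1503
KR-20 = (k/(k-1)) * (1 - Sum(p_i*q_i) / Var_total)
= (5/4) * (1 - 1.1503/2.78)
= 1.25 * 0.5862
KR-20 = 0.7328

0.7328


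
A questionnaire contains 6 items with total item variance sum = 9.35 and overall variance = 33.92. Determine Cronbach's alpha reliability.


alpha = (k/(k-1)) * (1 - sum(si^2)/s_total^2)
= (6/5) * (1 - 9.35/33.92)
alpha = 0.8692

0.8692


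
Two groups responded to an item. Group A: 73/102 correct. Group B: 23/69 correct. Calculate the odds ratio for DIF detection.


Odds_A = 73/29 = 2.5172
Odds_B = 23/46 = 0.5
OR = Odds_A / Odds_B = 2.5172 / 0.5
Exactly, OR = (73 * 46) / (29 * 23) = 3358 / 667
OR = 5.0345

5.0345


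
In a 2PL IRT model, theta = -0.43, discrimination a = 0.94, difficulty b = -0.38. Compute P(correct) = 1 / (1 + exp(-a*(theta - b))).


a*(theta - b) = 0.94 * (-0.43 - -0.38) = -0.047
exp(--0.047) = 1.0481
P = 1 / (1 + 1.0481)
P = 0.4883

0.4883


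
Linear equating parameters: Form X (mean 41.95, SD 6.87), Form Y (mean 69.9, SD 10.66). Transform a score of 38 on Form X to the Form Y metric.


slope = SD_Y / SD_X = 10.66 / 6.87 ~ 1.5517
intercept = mean_Y - slope * mean_X = 69.9 - (10.66 / 6.87) * 41.95 ~ 4.8073
Y = slope * X + intercept. To avoid rounding drift from the rounded slope/intercept, evaluate the equivalent form Y = mean_Y + SD_Y * (X - mean_X) / SD_X at full precision:
Y = 69.9 + 10.66 * (38 - 41.95) / 6.87
Y = 69.9 - 10.66 * 3.95 / 6.87
Y = 69.9 - 42.107 / 6.87
Y = 69.9 - 6.1291
Y = 63.7709

63.7709


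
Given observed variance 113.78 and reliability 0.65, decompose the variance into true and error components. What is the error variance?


var_true = rxx * var_obs = 0.65 * 113.78 = 73.957
var_error = var_obs - var_true
var_error = 113.78 - 73.957
var_error = 39.823

39.823


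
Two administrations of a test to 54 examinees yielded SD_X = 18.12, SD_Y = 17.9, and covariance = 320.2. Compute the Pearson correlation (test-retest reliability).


r = cov(X,Y) / (SD_X * SD_Y)
r = 320.2 / (18.12 * 17.9)
r = 320.2 / 324.348
r = 0.9872

0.9872


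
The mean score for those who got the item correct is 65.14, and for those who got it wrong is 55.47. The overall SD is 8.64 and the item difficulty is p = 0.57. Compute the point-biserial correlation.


q = 1 - p = 0.43
rpb = ((M1 - M0) / SD) * sqrt(p * q)
rpb = ((65.14 - 55.47) / 8.64) * sqrt(0.57 * 0.43)
rpb = 0.5541

0.5541


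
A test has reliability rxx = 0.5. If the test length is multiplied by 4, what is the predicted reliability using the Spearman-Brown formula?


r_new = (n * rxx) / (1 + (n-1) * rxx)
r_new = (4 * 0.5) / (1 + 3 * 0.5)
r_new = 2.0 / 2.5
r_new = 0.8

0.8


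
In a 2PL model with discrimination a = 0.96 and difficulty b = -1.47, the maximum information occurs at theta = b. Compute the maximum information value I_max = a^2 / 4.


For 2PL, max info at theta = b = -1.47
I_max = a^2 / 4 = 0.96^2 / 4
= 0.9216 / 4
I_max = 0.2304

0.2304


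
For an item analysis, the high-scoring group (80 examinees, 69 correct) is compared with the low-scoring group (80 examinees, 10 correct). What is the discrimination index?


p_upper = 69/80 = 0.8625
p_lower = 10/80 = 0.125
D = 0.8625 - 0.125 = 0.7375

0.7375


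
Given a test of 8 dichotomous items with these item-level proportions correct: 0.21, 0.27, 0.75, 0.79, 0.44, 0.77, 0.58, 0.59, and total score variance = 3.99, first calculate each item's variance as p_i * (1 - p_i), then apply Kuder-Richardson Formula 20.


For each item, compute p_i * q_i:
  Item 1: 0.21 * 0.79 = 0.1659
  Item 2: 0.27 * 0.73 = 0.1971
  Item 3: 0.75 * 0.25 = 0.1875
  Item 4: 0.79 * 0.21 = 0.1659
  Item 5: 0.44 * 0.56 = 0.2464
  Item 6: 0.77 * 0.23 = 0.1771
  Item 7: 0.58 * 0.42 = 0.2436
  Item 8: 0.59 * 0.41 = 0.2419
Sum(p_i * q_i) = 0.1659 + 0.1971 + 0.1875 + 0.1659 + 0.2464 + 0.1771 + 0.2436 + 0.2419 = 1.6254
KR-20 = (k/(k-1)) * (1 - Sum(p_i*q_i) / Var_total)
= (8/7) * (1 - 1.6254/3.99)
= 1.1429 * 0.5926
KR-20 = 0.6773

0.6773


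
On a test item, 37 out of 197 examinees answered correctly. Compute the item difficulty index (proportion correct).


Item difficulty p = number correct / total examinees
p = 37 / 197
p = 0.1878

0.1878


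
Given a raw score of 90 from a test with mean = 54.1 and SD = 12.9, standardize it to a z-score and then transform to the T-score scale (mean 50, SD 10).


z = (X - mean) / SD = (90 - 54.1) / 12.9
z = 35.9 / 12.9
z = 2.7829
T-score = T = 50 + 10z
Carry z at full precision (z = 35.9 / 12.9) into the conversion:
T-score = 50 + 10 * (35.9 / 12.9) = 50 + 359 / 12.9
T-score = 50 + 27.8295
T-score = 77.8295

77.8295


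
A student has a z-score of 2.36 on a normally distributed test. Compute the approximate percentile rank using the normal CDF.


CDF(z) = 0.5 * (1 + erf(z/sqrt(2)))
erf(1.6688) = 0.9817
CDF = 0.9909
Percentile rank = 0.9909 * 100 = 99.09

99.09


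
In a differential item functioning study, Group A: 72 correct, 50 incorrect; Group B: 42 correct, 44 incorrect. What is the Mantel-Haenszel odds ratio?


Odds_A = 72/50 = 1.44
Odds_B = 42/44 = 0.9545
OR = Odds_A / Odds_B = 1.44 / 0.9545
Exactly, OR = (72 * 44) / (50 * 42) = 3168 / 2100
OR = 1.5086

1.5086


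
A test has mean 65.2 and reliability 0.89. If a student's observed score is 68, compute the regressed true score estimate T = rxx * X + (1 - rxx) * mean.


T_est = rxx * X + (1 - rxx) * mean
T_est = 0.89 * 68 + 0.11 * 65.2
T_est = 60.52 + 7.172
T_est = 67.692

67.692


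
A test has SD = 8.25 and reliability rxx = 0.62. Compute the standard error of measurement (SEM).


SEM = SD * sqrt(1 - rxx)
SEM = 8.25 * sqrt(1 - 0.62)
SEM = 8.25 * sqrt(0.38) = 8.25 * 0.616441
SEM = 5.0856

5.0856


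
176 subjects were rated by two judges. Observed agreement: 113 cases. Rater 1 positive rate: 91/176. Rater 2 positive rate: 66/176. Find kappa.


P_o = 113/176 = 0.642045
P_e = (91*66 + 85*110) / 30976 = 0.495739
kappa = (P_o - P_e) / (1 - P_e)
kappa = (0.642045 - 0.495739) / (1 - 0.495739)
kappa = 0.2901

0.2901


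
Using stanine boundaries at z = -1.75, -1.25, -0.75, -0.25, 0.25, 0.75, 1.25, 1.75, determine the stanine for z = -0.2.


Stanine boundaries: [-1.75, -1.25, -0.75, -0.25, 0.25, 0.75, 1.25, 1.75]
z = -0.2
Check each boundary:
  z >= -1.75 -> could be stanine 2
  z >= -1.25 -> could be stanine 3
  z >= -0.75 -> could be stanine 4
  z >= -0.25 -> could be stanine 5
  z < 0.25
  z < 0.75
  z < 1.25
  z < 1.75
Highest qualifying boundary gives stanine = 5

5


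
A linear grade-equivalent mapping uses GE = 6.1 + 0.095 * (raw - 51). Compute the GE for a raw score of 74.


raw - median = 74 - 51 = 23
slope * diff = 0.095 * 23 = 2.185
GE = 6.1 + 2.185
GE = 8.285

8.285


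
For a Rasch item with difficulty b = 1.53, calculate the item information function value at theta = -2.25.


P = 1/(1+exp(-(-2.25-1.53))) = 0.0223
I = P*(1-P) = 0.0223 * 0.9777
I = 0.0218

0.0218


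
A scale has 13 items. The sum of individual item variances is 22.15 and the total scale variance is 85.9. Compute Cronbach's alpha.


alpha = (k/(k-1)) * (1 - sum(si^2)/s_total^2)
= (13/12) * (1 - 22.15/85.9)
alpha = 0.804

0.804


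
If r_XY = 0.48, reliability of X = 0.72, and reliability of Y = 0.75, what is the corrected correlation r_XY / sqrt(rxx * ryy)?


r_corrected = rxy / sqrt(rxx * ryy)
= 0.48 / sqrt(0.72 * 0.75)
= 0.48 / sqrt(0.54)
= 0.48 / 0.734847
r_corrected = 0.6532

0.6532


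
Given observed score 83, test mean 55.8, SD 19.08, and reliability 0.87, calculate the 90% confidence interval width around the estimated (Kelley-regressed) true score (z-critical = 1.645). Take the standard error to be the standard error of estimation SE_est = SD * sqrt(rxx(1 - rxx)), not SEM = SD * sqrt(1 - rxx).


True score estimate = 0.87*83 + 0.13*55.8 = 79.464
SE_est = SD * sqrt(rxx * (1 - rxx)) = 19.08 * sqrt(0.87 * 0.13) = 19.08 * sqrt(0.1131) = 6.41667
CI = T_est +/- z * SE_est, so width = 2 * z * SE_est = 2 * 1.645 * 6.41667
Width = 21.1108

21.1108


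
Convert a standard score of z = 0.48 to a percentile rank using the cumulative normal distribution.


CDF(z) = 0.5 * (1 + erf(z/sqrt(2)))
erf(0.3394) = 0.3688
CDF = 0.6844
Percentile rank = 0.6844 * 100 = 68.44

68.44


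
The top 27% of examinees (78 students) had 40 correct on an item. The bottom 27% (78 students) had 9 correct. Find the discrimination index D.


p_upper = 40/78 = 0.5128
p_lower = 9/78 = 0.1154
D = 0.5128 - 0.1154 = 0.3974

0.3974


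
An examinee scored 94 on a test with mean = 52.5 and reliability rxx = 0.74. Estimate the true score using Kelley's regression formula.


T_est = rxx * X + (1 - rxx) * mean
T_est = 0.74 * 94 + 0.26 * 52.5
T_est = 69.56 + 13.65
T_est = 83.21

83.21


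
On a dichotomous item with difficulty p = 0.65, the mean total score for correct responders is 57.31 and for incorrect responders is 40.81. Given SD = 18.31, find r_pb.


q = 1 - p = 0.35
rpb = ((M1 - M0) / SD) * sqrt(p * q)
rpb = ((57.31 - 40.81) / 18.31) * sqrt(0.65 * 0.35)
rpb = 0.4298

0.4298


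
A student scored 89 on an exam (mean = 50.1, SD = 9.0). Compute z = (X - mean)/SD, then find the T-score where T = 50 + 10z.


z = (X - mean) / SD = (89 - 50.1) / 9.0
z = 38.9 / 9.0
z = 4.3222
T-score = T = 50 + 10z
Carry z at full precision (z = 38.9 / 9.0) into the conversion:
T-score = 50 + 10 * (38.9 / 9.0) = 50 + 389 / 9.0
T-score = 50 + 43.2222
T-score = 93.2222

93.2222


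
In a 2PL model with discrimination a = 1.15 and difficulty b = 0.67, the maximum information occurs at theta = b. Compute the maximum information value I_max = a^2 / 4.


For 2PL, max info at theta = b = 0.67
I_max = a^2 / 4 = 1.15^2 / 4
= 1.3225 / 4
I_max = 0.3306

0.3306


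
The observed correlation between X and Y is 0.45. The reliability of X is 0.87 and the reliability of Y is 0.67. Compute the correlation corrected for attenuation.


r_corrected = rxy / sqrt(rxx * ryy)
= 0.45 / sqrt(0.87 * 0.67)
= 0.45 / sqrt(0.5829)
= 0.45 / 0.763479
r_corrected = 0.5894

0.5894


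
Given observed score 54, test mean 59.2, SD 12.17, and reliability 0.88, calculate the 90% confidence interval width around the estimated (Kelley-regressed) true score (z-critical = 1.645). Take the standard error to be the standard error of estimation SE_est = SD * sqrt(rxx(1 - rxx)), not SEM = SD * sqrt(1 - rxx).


True score estimate = 0.88*54 + 0.12*59.2 = 54.624
SE_est = SD * sqrt(rxx * (1 - rxx)) = 12.17 * sqrt(0.88 * 0.12) = 12.17 * sqrt(0.1056) = 3.954782
CI = T_est +/- z * SE_est, so width = 2 * z * SE_est = 2 * 1.645 * 3.954782
Width = 13.0112

13.0112


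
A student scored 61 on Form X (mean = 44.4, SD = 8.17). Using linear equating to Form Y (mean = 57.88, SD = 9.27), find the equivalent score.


slope = SD_Y / SD_X = 9.27 / 8.17 ~ 1.1346
intercept = mean_Y - slope * mean_X = 57.88 - (9.27 / 8.17) * 44.4 ~ 7.502
Y = slope * X + intercept. To avoid rounding drift from the rounded slope/intercept, evaluate the equivalent form Y = mean_Y + SD_Y * (X - mean_X) / SD_X at full precision:
Y = 57.88 + 9.27 * (61 - 44.4) / 8.17
Y = 57.88 + 9.27 * 16.6 / 8.17
Y = 57.88 + 153.882 / 8.17
Y = 57.88 + 18.835
Y = 76.715

76.715


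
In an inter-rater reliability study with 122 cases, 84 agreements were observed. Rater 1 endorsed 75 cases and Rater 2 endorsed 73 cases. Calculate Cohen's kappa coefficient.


P_o = 84/122 = 0.688525
P_e = (75*73 + 47*49) / 14884 = 0.522575
kappa = (P_o - P_e) / (1 - P_e)
kappa = (0.688525 - 0.522575) / (1 - 0.522575)
kappa = 0.3476

0.3476


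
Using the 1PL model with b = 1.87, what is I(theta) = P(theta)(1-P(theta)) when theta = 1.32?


P = 1/(1+exp(-(1.32-1.87))) = 0.3659
I = P*(1-P) = 0.3659 * 0.6341
I = 0.232

0.232


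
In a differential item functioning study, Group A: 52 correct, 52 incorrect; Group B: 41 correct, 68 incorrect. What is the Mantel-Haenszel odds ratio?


Odds_A = 52/52 = 1.0
Odds_B = 41/68 = 0.6029
OR = Odds_A / Odds_B = 1.0 / 0.6029
Exactly, OR = (52 * 68) / (52 * 41) = 3536 / 2132
OR = 1.6585

1.6585


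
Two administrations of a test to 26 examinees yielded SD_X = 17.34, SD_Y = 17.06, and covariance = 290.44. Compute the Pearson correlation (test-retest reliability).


r = cov(X,Y) / (SD_X * SD_Y)
r = 290.44 / (17.34 * 17.06)
r = 290.44 / 295.8204
r = 0.9818

0.9818


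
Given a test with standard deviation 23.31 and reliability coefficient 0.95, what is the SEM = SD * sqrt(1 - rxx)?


SEM = SD * sqrt(1 - rxx)
SEM = 23.31 * sqrt(1 - 0.95)
SEM = 23.31 * sqrt(0.05) = 23.31 * 0.223607
SEM = 5.2123

5.2123


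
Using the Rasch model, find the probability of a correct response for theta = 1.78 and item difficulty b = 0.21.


theta - b = 1.78 - 0.21 = 1.57
exp(-(theta - b)) = exp(-1.57) = 0.208
P = 1 / (1 + 0.208)
P = 0.8278

0.8278


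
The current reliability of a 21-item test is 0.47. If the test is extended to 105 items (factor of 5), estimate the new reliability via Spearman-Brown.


r_new = (n * rxx) / (1 + (n-1) * rxx)
r_new = (5 * 0.47) / (1 + 4 * 0.47)
r_new = 2.35 / 2.88
r_new = 0.816

0.816


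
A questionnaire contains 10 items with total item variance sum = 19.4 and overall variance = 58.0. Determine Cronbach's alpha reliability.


alpha = (k/(k-1)) * (1 - sum(si^2)/s_total^2)
= (10/9) * (1 - 19.4/58.0)
alpha = 0.7395

0.7395


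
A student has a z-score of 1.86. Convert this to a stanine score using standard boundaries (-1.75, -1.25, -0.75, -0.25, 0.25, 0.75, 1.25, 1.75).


Stanine boundaries: [-1.75, -1.25, -0.75, -0.25, 0.25, 0.75, 1.25, 1.75]
z = 1.86
Check each boundary:
  z >= -1.75 -> could be stanine 2
  z >= -1.25 -> could be stanine 3
  z >= -0.75 -> could be stanine 4
  z >= -0.25 -> could be stanine 5
  z >= 0.25 -> could be stanine 6
  z >= 0.75 -> could be stanine 7
  z >= 1.25 -> could be stanine 8
  z >= 1.75 -> could be stanine 9
Highest qualifying boundary gives stanine = 9

9


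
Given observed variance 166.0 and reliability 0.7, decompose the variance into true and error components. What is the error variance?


var_true = rxx * var_obs = 0.7 * 166.0 = 116.2
var_error = var_obs - var_true
var_error = 166.0 - 116.2
var_error = 49.8

49.8


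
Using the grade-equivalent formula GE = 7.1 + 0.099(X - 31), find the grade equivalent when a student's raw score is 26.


raw - median = 26 - 31 = -5
slope * diff = 0.099 * -5 = -0.495
GE = 7.1 + -0.495
GE = 6.605

6.605


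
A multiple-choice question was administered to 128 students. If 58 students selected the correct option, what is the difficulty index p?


Item difficulty p = number correct / total examinees
p = 58 / 128
p = 0.4531

0.4531


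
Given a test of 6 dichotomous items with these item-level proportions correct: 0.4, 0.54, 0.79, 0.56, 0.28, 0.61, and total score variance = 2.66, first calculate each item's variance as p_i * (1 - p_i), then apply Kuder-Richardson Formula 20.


For each item, compute p_i * q_i:
  Item 1: 0.4 * 0.6 = 0.24
  Item 2: 0.54 * 0.46 = 0.2484
  Item 3: 0.79 * 0.21 = 0.1659
  Item 4: 0.56 * 0.44 = 0.2464
  Item 5: 0.28 * 0.72 = 0.2016
  Item 6: 0.61 * 0.39 = 0.2379
Sum(p_i * q_i) = 0.24 + 0.2484 + 0.1659 + 0.2464 + 0.2016 + 0.2379 = 1.3402
KR-20 = (k/(k-1)) * (1 - Sum(p_i*q_i) / Var_total)
= (6/5) * (1 - 1.3402/2.66)
= 1.2 * 0.4962
KR-20 = 0.5954

0.5954


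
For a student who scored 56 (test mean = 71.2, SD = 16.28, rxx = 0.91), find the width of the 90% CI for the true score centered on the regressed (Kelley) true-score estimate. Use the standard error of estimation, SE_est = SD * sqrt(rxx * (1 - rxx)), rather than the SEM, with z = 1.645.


True score estimate = 0.91*56 + 0.09*71.2 = 57.368
SE_est = SD * sqrt(rxx * (1 - rxx)) = 16.28 * sqrt(0.91 * 0.09) = 16.28 * sqrt(0.0819) = 4.659039
CI = T_est +/- z * SE_est, so width = 2 * z * SE_est = 2 * 1.645 * 4.659039
Width = 15.3282

15.3282


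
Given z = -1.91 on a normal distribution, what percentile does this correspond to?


CDF(z) = 0.5 * (1 + erf(z/sqrt(2)))
erf(-1.3506) = -0.9439
CDF = 0.0281
Percentile rank = 0.0281 * 100 = 2.81

2.81


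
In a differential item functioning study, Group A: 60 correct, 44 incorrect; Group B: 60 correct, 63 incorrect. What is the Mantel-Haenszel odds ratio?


Odds_A = 60/44 = 1.3636
Odds_B = 60/63 = 0.9524
OR = Odds_A / Odds_B = 1.3636 / 0.9524
Exactly, OR = (60 * 63) / (44 * 60) = 3780 / 2640
OR = 1.4318

1.4318


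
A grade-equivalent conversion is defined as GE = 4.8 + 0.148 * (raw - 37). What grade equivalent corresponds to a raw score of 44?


raw - median = 44 - 37 = 7
slope * diff = 0.148 * 7 = 1.036
GE = 4.8 + 1.036
GE = 5.836

5.836


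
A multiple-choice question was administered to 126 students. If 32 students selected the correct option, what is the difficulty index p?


Item difficulty p = number correct / total examinees
p = 32 / 126
p = 0.254

0.254


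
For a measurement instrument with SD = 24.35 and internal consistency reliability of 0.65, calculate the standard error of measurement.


SEM = SD * sqrt(1 - rxx)
SEM = 24.35 * sqrt(1 - 0.65)
SEM = 24.35 * sqrt(0.35) = 24.35 * 0.591608
SEM = 14.4057

14.4057


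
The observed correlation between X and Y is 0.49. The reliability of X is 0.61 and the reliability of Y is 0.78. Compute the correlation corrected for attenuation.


r_corrected = rxy / sqrt(rxx * ryy)
= 0.49 / sqrt(0.61 * 0.78)
= 0.49 / sqrt(0.4758)
= 0.49 / 0.689783
r_corrected = 0.7104

0.7104


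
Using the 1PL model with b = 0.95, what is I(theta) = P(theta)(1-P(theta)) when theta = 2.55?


P = 1/(1+exp(-(2.55-0.95))) = 0.832
I = P*(1-P) = 0.832 * 0.168
I = 0.1398

0.1398


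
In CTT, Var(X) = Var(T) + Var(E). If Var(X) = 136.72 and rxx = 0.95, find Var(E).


var_true = rxx * var_obs = 0.95 * 136.72 = 129.884
var_error = var_obs - var_true
var_error = 136.72 - 129.884
var_error = 6.836

6.836


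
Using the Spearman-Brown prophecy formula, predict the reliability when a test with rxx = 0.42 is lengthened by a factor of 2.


r_new = (n * rxx) / (1 + (n-1) * rxx)
r_new = (2 * 0.42) / (1 + 1 * 0.42)
r_new = 0.84 / 1.42
r_new = 0.5915

0.5915


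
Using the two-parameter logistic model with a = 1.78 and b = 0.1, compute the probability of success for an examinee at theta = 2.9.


a*(theta - b) = 1.78 * (2.9 - 0.1) = 4.984
exp(-4.984) = 0.0068
P = 1 / (1 + 0.0068)
P = 0.9932

0.9932


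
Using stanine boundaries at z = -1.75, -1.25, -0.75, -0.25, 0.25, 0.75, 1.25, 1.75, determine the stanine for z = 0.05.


Stanine boundaries: [-1.75, -1.25, -0.75, -0.25, 0.25, 0.75, 1.25, 1.75]
z = 0.05
Check each boundary:
  z >= -1.75 -> could be stanine 2
  z >= -1.25 -> could be stanine 3
  z >= -0.75 -> could be stanine 4
  z >= -0.25 -> could be stanine 5
  z < 0.25
  z < 0.75
  z < 1.25
  z < 1.75
Highest qualifying boundary gives stanine = 5

5


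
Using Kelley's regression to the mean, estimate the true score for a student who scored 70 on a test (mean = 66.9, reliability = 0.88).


T_est = rxx * X + (1 - rxx) * mean
T_est = 0.88 * 70 + 0.12 * 66.9
T_est = 61.6 + 8.028
T_est = 69.628

69.628


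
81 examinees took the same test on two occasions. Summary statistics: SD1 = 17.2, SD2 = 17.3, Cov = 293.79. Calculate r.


r = cov(X,Y) / (SD_X * SD_Y)
r = 293.79 / (17.2 * 17.3)
r = 293.79 / 297.56
r = 0.9873

0.9873


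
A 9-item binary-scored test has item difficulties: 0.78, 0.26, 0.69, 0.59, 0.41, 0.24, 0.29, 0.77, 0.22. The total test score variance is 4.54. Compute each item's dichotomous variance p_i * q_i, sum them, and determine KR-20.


For each item, compute p_i * q_i:
  Item 1: 0.78 * 0.22 = 0.1716
  Item 2: 0.26 * 0.74 = 0.1924
  Item 3: 0.69 * 0.31 = 0.2139
  Item 4: 0.59 * 0.41 = 0.2419
  Item 5: 0.41 * 0.59 = 0.2419
  Item 6: 0.24 * 0.76 = 0.1824
  Item 7: 0.29 * 0.71 = 0.2059
  Item 8: 0.77 * 0.23 = 0.1771
  Item 9: 0.22 * 0.78 = 0.1716
Sum(p_i * q_i) = 0.1716 + 0.1924 + 0.2139 + 0.2419 + 0.2419 + 0.1824 + 0.2059 + 0.1771 + 0.1716 = 1.7987
KR-20 = (k/(k-1)) * (1 - Sum(p_i*q_i) / Var_total)
= (9/8) * (1 - 1.7987/4.54)
= 1.125 * 0.6038
KR-20 = 0.6793

0.6793
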